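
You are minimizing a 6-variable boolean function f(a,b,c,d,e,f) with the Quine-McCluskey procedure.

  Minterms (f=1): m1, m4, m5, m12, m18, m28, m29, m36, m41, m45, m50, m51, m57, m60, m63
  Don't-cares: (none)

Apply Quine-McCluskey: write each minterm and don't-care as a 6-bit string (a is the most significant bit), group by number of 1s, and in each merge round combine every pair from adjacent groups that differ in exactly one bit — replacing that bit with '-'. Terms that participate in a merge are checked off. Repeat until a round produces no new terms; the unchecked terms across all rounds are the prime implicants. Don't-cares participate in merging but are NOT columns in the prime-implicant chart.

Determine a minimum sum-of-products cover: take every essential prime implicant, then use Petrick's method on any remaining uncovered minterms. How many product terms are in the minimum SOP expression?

10

[col 0] 000001*, 000100*, 000101*, 001100*, 010010*, 011100*, 011101*, 100100*, 101001*, 101101*, 110010*, 110011*, 111001*, 111100*, 111111
[col 1] -00100, -10010, -11100, 0-1100, 00-100, 000-01, 00010-, 01110-, 1-1001, 101-01, 11001-
Prime implicants: -00100, -10010, -11100, 0-1100, 00-100, 000-01, 00010-, 01110-, 1-1001, 101-01, 11001-, 111111
PI chart (minterm → PIs covering it):
  1 | 000-01  (sole → essential)
  4 | -00100,00-100,00010-
  5 | 000-01,00010-
  12 | 0-1100,00-100
  18 | -10010  (sole → essential)
  28 | -11100,0-1100,01110-
  29 | 01110-  (sole → essential)
  36 | -00100  (sole → essential)
  41 | 1-1001,101-01
  45 | 101-01  (sole → essential)
  50 | -10010,11001-
  51 | 11001-  (sole → essential)
  57 | 1-1001  (sole → essential)
  60 | -11100  (sole → essential)
  63 | 111111  (sole → essential)
Essential prime implicants: -00100, -10010, -11100, 000-01, 01110-, 1-1001, 101-01, 11001-, 111111
Petrick residual → 0-1100
Minimum SOP uses 10 PIs: b'c'de'f' + bc'd'ef' + bcde'f' + a'cde'f' + a'b'c'e'f + a'bcde' + acd'e'f + ab'ce'f + abc'd'e + abcdef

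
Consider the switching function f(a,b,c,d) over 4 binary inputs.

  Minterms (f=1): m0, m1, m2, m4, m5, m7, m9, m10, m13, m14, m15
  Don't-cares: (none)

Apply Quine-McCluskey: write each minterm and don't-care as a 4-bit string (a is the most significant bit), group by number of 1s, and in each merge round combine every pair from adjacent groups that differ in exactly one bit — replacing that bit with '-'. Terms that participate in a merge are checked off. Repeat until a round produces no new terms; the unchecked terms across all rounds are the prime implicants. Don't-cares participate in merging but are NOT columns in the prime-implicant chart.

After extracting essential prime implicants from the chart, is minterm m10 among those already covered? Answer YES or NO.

[col 0] 0000*, 0001*, 0010*, 0100*, 0101*, 0111*, 1001*, 1010*, 1101*, 1110*, 1111*
[col 1] -001*, -010, -101*, -111*, 0-00*, 0-01*, 00-0, 000-*, 01-1*, 010-*, 1-01*, 1-10, 11-1*, 111-
[col 2] --01, -1-1, 0-0-
Prime implicants: --01, -010, -1-1, 0-0-, 00-0, 1-10, 111-
PI chart (minterm → PIs covering it):
  0 | 0-0-,00-0
  1 | --01,0-0-
  2 | -010,00-0
  4 | 0-0-  (sole → essential)
  5 | --01,-1-1,0-0-
  7 | -1-1  (sole → essential)
  9 | --01  (sole → essential)
  10 | -010,1-10
  13 | --01,-1-1
  14 | 1-10,111-
  15 | -1-1,111-
Essential prime implicants: --01, -1-1, 0-0-

NO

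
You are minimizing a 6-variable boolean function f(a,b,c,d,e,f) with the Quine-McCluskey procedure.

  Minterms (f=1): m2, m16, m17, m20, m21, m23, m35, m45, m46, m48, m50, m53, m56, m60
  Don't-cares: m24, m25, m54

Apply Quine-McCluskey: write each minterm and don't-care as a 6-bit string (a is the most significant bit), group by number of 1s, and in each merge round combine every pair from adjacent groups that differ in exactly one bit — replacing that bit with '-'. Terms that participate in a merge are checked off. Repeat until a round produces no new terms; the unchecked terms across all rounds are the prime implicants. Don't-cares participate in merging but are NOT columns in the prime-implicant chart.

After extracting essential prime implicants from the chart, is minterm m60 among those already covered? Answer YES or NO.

YES

Round 0: 000010 010000✓ 010001✓ 010100✓ 010101✓ 010111✓ 011000✓ 011001✓ 100011 101101 101110 110000✓ 110010✓ 110101✓ 110110✓ 111000✓ 111100✓
Round 1: -10000✓ -10101 -11000✓ 01-000✓ 01-001✓ 010-00✓ 010-01✓ 01000-✓ 0101-1 01010-✓ 01100-✓ 11-000✓ 110-10 1100-0 111-00
Round 2: -1-000 01-00- 010-0-
PIs = {-1-000, -10101, 000010, 01-00-, 010-0-, 0101-1, 100011, 101101, 101110, 110-10, 1100-0, 111-00}
Coverage chart:
  m2: 000010 ←essential
  m16: -1-000,01-00-,010-0-
  m17: 01-00-,010-0-
  m20: 010-0- ←essential
  m21: -10101,010-0-,0101-1
  m23: 0101-1 ←essential
  m35: 100011 ←essential
  m45: 101101 ←essential
  m46: 101110 ←essential
  m48: -1-000,1100-0
  m50: 110-10,1100-0
  m53: -10101 ←essential
  m56: -1-000,111-00
  m60: 111-00 ←essential
Essential: -10101, 000010, 010-0-, 0101-1, 100011, 101101, 101110, 111-00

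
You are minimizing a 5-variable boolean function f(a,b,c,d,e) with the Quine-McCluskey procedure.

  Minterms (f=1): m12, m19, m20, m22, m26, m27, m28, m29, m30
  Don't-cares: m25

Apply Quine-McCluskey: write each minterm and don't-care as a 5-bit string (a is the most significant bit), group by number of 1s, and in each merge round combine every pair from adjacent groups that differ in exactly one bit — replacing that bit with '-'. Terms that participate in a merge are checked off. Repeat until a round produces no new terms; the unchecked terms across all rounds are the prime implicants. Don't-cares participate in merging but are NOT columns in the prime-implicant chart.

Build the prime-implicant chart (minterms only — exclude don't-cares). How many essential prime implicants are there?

3

[col 0] 01100*, 10011*, 10100*, 10110*, 11001*, 11010*, 11011*, 11100*, 11101*, 11110*
[col 1] -1100, 1-011, 1-100*, 1-110*, 101-0*, 11-01, 11-10, 110-1, 1101-, 111-0*, 1110-
[col 2] 1-1-0
Prime implicants: -1100, 1-011, 1-1-0, 11-01, 11-10, 110-1, 1101-, 1110-
PI chart (minterm → PIs covering it):
  12 | -1100  (sole → essential)
  19 | 1-011  (sole → essential)
  20 | 1-1-0  (sole → essential)
  22 | 1-1-0  (sole → essential)
  26 | 11-10,1101-
  27 | 1-011,110-1,1101-
  28 | -1100,1-1-0,1110-
  29 | 11-01,1110-
  30 | 1-1-0,11-10
Essential prime implicants: -1100, 1-011, 1-1-0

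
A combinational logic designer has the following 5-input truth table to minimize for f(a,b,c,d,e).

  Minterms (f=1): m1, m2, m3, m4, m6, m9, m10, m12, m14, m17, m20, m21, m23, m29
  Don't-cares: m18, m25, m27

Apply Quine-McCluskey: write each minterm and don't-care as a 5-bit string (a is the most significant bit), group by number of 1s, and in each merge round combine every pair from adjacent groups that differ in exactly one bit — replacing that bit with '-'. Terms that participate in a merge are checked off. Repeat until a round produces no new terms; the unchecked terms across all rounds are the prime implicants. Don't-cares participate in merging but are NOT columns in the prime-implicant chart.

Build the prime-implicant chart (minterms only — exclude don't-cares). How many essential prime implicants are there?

5

Round 0: 00001✓ 00010✓ 00011✓ 00100✓ 00110✓ 01001✓ 01010✓ 01100✓ 01110✓ 10001✓ 10010✓ 10100✓ 10101✓ 10111✓ 11001✓ 11011✓ 11101✓
Round 1: -0001✓ -0010 -0100 -1001✓ 0-001✓ 0-010✓ 0-100✓ 0-110✓ 00-10✓ 000-1 0001- 001-0✓ 01-10✓ 011-0✓ 1-001✓ 1-101✓ 10-01✓ 101-1 1010- 11-01✓ 110-1
Round 2: --001 0--10 0-1-0 1--01
PIs = {--001, -0010, -0100, 0--10, 0-1-0, 000-1, 0001-, 1--01, 101-1, 1010-, 110-1}
Coverage chart:
  m1: --001,000-1
  m2: -0010,0--10,0001-
  m3: 000-1,0001-
  m4: -0100,0-1-0
  m6: 0--10,0-1-0
  m9: --001 ←essential
  m10: 0--10 ←essential
  m12: 0-1-0 ←essential
  m14: 0--10,0-1-0
  m17: --001,1--01
  m20: -0100,1010-
  m21: 1--01,101-1,1010-
  m23: 101-1 ←essential
  m29: 1--01 ←essential
Essential: --001, 0--10, 0-1-0, 1--01, 101-1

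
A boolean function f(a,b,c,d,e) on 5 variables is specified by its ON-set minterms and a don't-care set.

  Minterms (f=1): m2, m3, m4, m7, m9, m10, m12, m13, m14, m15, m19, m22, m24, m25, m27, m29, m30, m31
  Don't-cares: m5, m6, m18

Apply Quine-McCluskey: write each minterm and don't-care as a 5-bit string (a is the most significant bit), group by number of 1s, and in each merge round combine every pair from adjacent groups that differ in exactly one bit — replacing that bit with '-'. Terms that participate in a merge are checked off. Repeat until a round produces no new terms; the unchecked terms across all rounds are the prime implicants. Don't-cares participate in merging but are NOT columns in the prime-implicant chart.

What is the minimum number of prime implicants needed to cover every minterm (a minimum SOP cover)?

7

[col 0] 00010*, 00011*, 00100*, 00101*, 00110*, 00111*, 01001*, 01010*, 01100*, 01101*, 01110*, 01111*, 10010*, 10011*, 10110*, 11000*, 11001*, 11011*, 11101*, 11110*, 11111*
[col 1] -0010*, -0011*, -0110*, -1001*, -1101*, -1110*, -1111*, 0-010*, 0-100*, 0-101*, 0-110*, 0-111*, 00-10*, 00-11*, 0001-*, 001-0*, 001-1*, 0010-*, 0011-*, 01-01*, 01-10*, 011-0*, 011-1*, 0110-*, 0111-*, 1-011, 1-110*, 10-10*, 1001-*, 11-01*, 11-11*, 110-1*, 1100-, 111-1*, 1111-*
[col 2] --110, -0-10, -001-, -1-01, -11-1, -111-, 0--10, 0-1-0*, 0-1-1*, 0-10-*, 0-11-*, 00-1-, 001--*, 011--*, 11--1
[col 3] 0-1--
Prime implicants: --110, -0-10, -001-, -1-01, -11-1, -111-, 0--10, 0-1--, 00-1-, 1-011, 11--1, 1100-
PI chart (minterm → PIs covering it):
  2 | -0-10,-001-,0--10,00-1-
  3 | -001-,00-1-
  4 | 0-1--  (sole → essential)
  7 | 0-1--,00-1-
  9 | -1-01  (sole → essential)
  10 | 0--10  (sole → essential)
  12 | 0-1--  (sole → essential)
  13 | -1-01,-11-1,0-1--
  14 | --110,-111-,0--10,0-1--
  15 | -11-1,-111-,0-1--
  19 | -001-,1-011
  22 | --110,-0-10
  24 | 1100-  (sole → essential)
  25 | -1-01,11--1,1100-
  27 | 1-011,11--1
  29 | -1-01,-11-1,11--1
  30 | --110,-111-
  31 | -11-1,-111-,11--1
Essential prime implicants: -1-01, 0--10, 0-1--, 1100-
Petrick residual → --110, -001-, 11--1
Minimum SOP uses 7 PIs: cde' + b'c'd + bd'e + a'de' + a'c + abe + abc'd'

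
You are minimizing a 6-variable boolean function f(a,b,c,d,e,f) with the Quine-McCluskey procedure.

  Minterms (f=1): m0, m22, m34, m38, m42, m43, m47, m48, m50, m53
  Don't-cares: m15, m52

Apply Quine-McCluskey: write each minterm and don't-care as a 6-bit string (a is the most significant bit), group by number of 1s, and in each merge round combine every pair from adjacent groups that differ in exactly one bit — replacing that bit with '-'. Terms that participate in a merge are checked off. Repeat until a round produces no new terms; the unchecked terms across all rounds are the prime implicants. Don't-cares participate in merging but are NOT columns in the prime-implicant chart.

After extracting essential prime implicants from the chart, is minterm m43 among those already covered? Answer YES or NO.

Round 0: 000000 001111✓ 010110 100010✓ 100110✓ 101010✓ 101011✓ 101111✓ 110000✓ 110010✓ 110100✓ 110101✓
Round 1: -01111 1-0010 10-010 100-10 101-11 10101- 110-00 1100-0 11010-
PIs = {-01111, 000000, 010110, 1-0010, 10-010, 100-10, 101-11, 10101-, 110-00, 1100-0, 11010-}
Coverage chart:
  m0: 000000 ←essential
  m22: 010110 ←essential
  m34: 1-0010,10-010,100-10
  m38: 100-10 ←essential
  m42: 10-010,10101-
  m43: 101-11,10101-
  m47: -01111,101-11
  m48: 110-00,1100-0
  m50: 1-0010,1100-0
  m53: 11010- ←essential
Essential: 000000, 010110, 100-10, 11010-

NO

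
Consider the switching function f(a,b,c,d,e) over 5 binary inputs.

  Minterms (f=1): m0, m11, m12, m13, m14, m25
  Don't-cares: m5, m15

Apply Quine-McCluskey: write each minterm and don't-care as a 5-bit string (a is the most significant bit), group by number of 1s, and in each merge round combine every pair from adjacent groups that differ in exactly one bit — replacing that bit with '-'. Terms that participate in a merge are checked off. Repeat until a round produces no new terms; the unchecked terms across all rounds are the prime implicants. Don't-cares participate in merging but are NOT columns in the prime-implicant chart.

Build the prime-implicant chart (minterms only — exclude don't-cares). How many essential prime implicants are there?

4

[col 0] 00000, 00101*, 01011*, 01100*, 01101*, 01110*, 01111*, 11001
[col 1] 0-101, 01-11, 011-0*, 011-1*, 0110-*, 0111-*
[col 2] 011--
Prime implicants: 0-101, 00000, 01-11, 011--, 11001
PI chart (minterm → PIs covering it):
  0 | 00000  (sole → essential)
  11 | 01-11  (sole → essential)
  12 | 011--  (sole → essential)
  13 | 0-101,011--
  14 | 011--  (sole → essential)
  25 | 11001  (sole → essential)
Essential prime implicants: 00000, 01-11, 011--, 11001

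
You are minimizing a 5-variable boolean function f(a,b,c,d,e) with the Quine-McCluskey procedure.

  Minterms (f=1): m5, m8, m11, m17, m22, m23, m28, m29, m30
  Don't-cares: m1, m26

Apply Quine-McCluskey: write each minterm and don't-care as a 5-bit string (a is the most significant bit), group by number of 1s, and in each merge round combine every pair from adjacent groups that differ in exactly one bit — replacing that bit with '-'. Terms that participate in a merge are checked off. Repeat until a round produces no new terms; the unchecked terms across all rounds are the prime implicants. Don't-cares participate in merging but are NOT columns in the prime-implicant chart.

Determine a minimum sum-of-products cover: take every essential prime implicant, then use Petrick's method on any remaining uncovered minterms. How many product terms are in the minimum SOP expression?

7

[col 0] 00001*, 00101*, 01000, 01011, 10001*, 10110*, 10111*, 11010*, 11100*, 11101*, 11110*
[col 1] -0001, 00-01, 1-110, 1011-, 11-10, 111-0, 1110-
Prime implicants: -0001, 00-01, 01000, 01011, 1-110, 1011-, 11-10, 111-0, 1110-
PI chart (minterm → PIs covering it):
  5 | 00-01  (sole → essential)
  8 | 01000  (sole → essential)
  11 | 01011  (sole → essential)
  17 | -0001  (sole → essential)
  22 | 1-110,1011-
  23 | 1011-  (sole → essential)
  28 | 111-0,1110-
  29 | 1110-  (sole → essential)
  30 | 1-110,11-10,111-0
Essential prime implicants: -0001, 00-01, 01000, 01011, 1011-, 1110-
Petrick residual → 1-110
Minimum SOP uses 7 PIs: b'c'd'e + a'b'd'e + a'bc'd'e' + a'bc'de + acde' + ab'cd + abcd'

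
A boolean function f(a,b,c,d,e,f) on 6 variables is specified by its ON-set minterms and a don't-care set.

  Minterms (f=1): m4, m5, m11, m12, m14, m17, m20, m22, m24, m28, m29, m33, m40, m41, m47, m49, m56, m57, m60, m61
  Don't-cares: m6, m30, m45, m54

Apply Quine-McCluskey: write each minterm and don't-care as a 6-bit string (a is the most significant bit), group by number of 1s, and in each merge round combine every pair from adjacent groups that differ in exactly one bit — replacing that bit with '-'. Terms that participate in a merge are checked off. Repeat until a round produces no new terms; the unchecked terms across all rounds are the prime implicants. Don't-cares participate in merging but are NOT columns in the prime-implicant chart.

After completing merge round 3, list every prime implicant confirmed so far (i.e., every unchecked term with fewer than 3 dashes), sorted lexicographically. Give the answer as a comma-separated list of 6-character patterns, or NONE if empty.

[col 0] 000100*, 000101*, 000110*, 001011, 001100*, 001110*, 010001*, 010100*, 010110*, 011000*, 011100*, 011101*, 011110*, 100001*, 101000*, 101001*, 101101*, 101111*, 110001*, 110110*, 111000*, 111001*, 111100*, 111101*
[col 1] -10001, -10110, -11000*, -11100*, -11101*, 0-0100*, 0-0110*, 0-1100*, 0-1110*, 00-100*, 00-110*, 0001-0*, 00010-, 0011-0*, 01-100*, 01-110*, 0101-0*, 011-00*, 0111-0*, 01110-*, 1-0001*, 1-1000*, 1-1001*, 1-1101*, 10-001*, 101-01*, 10100-*, 1011-1, 11-001*, 111-00*, 111-01*, 11100-*, 11110-*
[col 2] -11-00, -1110-, 0--100*, 0--110*, 0-01-0*, 0-11-0*, 00-1-0*, 01-1-0*, 1--001, 1-1-01, 1-100-, 111-0-
[col 3] 0--1-0
Prime implicants: -10001, -10110, -11-00, -1110-, 0--1-0, 00010-, 001011, 1--001, 1-1-01, 1-100-, 1011-1, 111-0-

-10001, -10110, -11-00, -1110-, 00010-, 001011, 1--001, 1-1-01, 1-100-, 1011-1, 111-0-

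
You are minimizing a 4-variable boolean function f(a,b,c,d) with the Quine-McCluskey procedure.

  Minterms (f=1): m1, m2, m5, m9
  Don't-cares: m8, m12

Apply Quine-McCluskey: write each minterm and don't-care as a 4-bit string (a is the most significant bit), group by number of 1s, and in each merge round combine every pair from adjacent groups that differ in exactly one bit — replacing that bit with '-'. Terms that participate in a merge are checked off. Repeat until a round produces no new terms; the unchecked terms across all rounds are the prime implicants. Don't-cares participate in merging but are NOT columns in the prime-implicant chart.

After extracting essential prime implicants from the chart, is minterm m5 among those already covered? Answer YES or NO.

YES

size-2^0 implicants → 0001(✓)  0010  0101(✓)  1000(✓)  1001(✓)  1100(✓)
size-2^1 implicants → -001  0-01  1-00  100-
Unchecked terms (primes): -001, 0-01, 0010, 1-00, 100-
Minterm coverage:
  m1 ⊆ -001,0-01
  m2 ⊆ 0010 [E]
  m5 ⊆ 0-01 [E]
  m9 ⊆ -001,100-
E = {0-01, 0010}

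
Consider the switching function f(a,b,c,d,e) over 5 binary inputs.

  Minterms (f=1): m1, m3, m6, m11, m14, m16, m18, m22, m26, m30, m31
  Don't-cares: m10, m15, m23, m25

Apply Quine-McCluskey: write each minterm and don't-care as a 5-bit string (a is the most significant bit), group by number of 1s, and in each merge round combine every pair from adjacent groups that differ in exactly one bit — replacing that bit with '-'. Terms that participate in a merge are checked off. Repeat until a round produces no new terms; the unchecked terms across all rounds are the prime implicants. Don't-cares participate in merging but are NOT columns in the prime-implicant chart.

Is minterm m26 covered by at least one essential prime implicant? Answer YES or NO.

Round 0: 00001✓ 00011✓ 00110✓ 01010✓ 01011✓ 01110✓ 01111✓ 10000✓ 10010✓ 10110✓ 10111✓ 11001 11010✓ 11110✓ 11111✓
Round 1: -0110✓ -1010✓ -1110✓ -1111✓ 0-011 0-110✓ 000-1 01-10✓ 01-11✓ 0101-✓ 0111-✓ 1-010✓ 1-110✓ 1-111✓ 10-10✓ 100-0 1011-✓ 11-10✓ 1111-✓
Round 2: --110 -1-10 -111- 01-1- 1--10 1-11-
PIs = {--110, -1-10, -111-, 0-011, 000-1, 01-1-, 1--10, 1-11-, 100-0, 11001}
Coverage chart:
  m1: 000-1 ←essential
  m3: 0-011,000-1
  m6: --110 ←essential
  m11: 0-011,01-1-
  m14: --110,-1-10,-111-,01-1-
  m16: 100-0 ←essential
  m18: 1--10,100-0
  m22: --110,1--10,1-11-
  m26: -1-10,1--10
  m30: --110,-1-10,-111-,1--10,1-11-
  m31: -111-,1-11-
Essential: --110, 000-1, 100-0

NO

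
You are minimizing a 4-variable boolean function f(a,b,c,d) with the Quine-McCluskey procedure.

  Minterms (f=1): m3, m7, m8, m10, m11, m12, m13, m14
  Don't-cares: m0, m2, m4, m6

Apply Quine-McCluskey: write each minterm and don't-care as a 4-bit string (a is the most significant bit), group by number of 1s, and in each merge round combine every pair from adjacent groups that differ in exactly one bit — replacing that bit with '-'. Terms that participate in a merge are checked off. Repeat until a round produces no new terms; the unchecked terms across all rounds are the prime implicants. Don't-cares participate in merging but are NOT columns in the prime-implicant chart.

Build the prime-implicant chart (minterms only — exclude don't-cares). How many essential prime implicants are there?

Round 0: 0000✓ 0010✓ 0011✓ 0100✓ 0110✓ 0111✓ 1000✓ 1010✓ 1011✓ 1100✓ 1101✓ 1110✓
Round 1: -000✓ -010✓ -011✓ -100✓ -110✓ 0-00✓ 0-10✓ 0-11✓ 00-0✓ 001-✓ 01-0✓ 011-✓ 1-00✓ 1-10✓ 10-0✓ 101-✓ 11-0✓ 110-
Round 2: --00✓ --10✓ -0-0✓ -01- -1-0✓ 0--0✓ 0-1- 1--0✓
Round 3: ---0
PIs = {---0, -01-, 0-1-, 110-}
Coverage chart:
  m3: -01-,0-1-
  m7: 0-1- ←essential
  m8: ---0 ←essential
  m10: ---0,-01-
  m11: -01- ←essential
  m12: ---0,110-
  m13: 110- ←essential
  m14: ---0 ←essential
Essential: ---0, -01-, 0-1-, 110-

4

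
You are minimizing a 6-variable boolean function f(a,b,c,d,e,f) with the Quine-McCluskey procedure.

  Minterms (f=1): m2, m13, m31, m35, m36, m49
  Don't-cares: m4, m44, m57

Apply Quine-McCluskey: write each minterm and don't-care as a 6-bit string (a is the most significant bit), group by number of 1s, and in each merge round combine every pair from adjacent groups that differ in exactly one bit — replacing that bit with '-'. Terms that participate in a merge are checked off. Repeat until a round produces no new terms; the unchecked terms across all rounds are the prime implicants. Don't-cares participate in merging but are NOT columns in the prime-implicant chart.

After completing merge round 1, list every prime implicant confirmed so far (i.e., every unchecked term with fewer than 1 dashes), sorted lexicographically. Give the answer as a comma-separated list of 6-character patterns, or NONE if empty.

000010, 001101, 011111, 100011

[col 0] 000010, 000100*, 001101, 011111, 100011, 100100*, 101100*, 110001*, 111001*
[col 1] -00100, 10-100, 11-001
Prime implicants: -00100, 000010, 001101, 011111, 10-100, 100011, 11-001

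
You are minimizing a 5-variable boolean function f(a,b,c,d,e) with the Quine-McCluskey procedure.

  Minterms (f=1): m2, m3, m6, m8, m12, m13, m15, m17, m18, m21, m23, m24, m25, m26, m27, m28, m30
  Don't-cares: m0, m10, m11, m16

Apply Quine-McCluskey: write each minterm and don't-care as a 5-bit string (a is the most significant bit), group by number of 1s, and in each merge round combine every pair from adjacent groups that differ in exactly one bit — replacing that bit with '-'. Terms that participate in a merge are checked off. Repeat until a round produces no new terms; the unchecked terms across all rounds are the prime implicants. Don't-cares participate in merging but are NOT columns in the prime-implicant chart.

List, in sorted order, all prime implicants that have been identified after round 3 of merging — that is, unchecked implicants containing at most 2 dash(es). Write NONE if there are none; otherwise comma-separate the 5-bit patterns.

size-2^0 implicants → 00000(✓)  00010(✓)  00011(✓)  00110(✓)  01000(✓)  01010(✓)  01011(✓)  01100(✓)  01101(✓)  01111(✓)  10000(✓)  10001(✓)  10010(✓)  10101(✓)  10111(✓)  11000(✓)  11001(✓)  11010(✓)  11011(✓)  11100(✓)  11110(✓)
size-2^1 implicants → -0000(✓)  -0010(✓)  -1000(✓)  -1010(✓)  -1011(✓)  -1100(✓)  0-000(✓)  0-010(✓)  0-011(✓)  00-10  000-0(✓)  0001-(✓)  01-00(✓)  01-11  010-0(✓)  0101-(✓)  011-1  0110-  1-000(✓)  1-001(✓)  1-010(✓)  10-01  100-0(✓)  1000-(✓)  101-1  11-00(✓)  11-10(✓)  110-0(✓)  110-1(✓)  1100-(✓)  1101-(✓)  111-0(✓)
size-2^2 implicants → --000(✓)  --010(✓)  -00-0(✓)  -1-00  -10-0(✓)  -101-  0-0-0(✓)  0-01-  1-0-0(✓)  1-00-  11--0  110--
size-2^3 implicants → --0-0
Unchecked terms (primes): --0-0, -1-00, -101-, 0-01-, 00-10, 01-11, 011-1, 0110-, 1-00-, 10-01, 101-1, 11--0, 110--

-1-00, -101-, 0-01-, 00-10, 01-11, 011-1, 0110-, 1-00-, 10-01, 101-1, 11--0, 110--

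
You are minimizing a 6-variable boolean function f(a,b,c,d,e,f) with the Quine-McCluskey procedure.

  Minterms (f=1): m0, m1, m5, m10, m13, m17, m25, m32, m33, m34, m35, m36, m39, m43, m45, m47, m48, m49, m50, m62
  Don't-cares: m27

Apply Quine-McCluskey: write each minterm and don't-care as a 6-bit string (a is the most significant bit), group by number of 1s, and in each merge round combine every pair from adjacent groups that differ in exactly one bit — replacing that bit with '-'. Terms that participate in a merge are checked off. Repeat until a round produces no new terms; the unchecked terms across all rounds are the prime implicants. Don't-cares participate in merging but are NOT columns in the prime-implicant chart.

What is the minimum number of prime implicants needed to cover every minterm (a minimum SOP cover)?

10

[col 0] 000000*, 000001*, 000101*, 001010, 001101*, 010001*, 011001*, 011011*, 100000*, 100001*, 100010*, 100011*, 100100*, 100111*, 101011*, 101101*, 101111*, 110000*, 110001*, 110010*, 111110
[col 1] -00000*, -00001*, -01101, -10001*, 0-0001*, 00-101, 000-01, 00000-*, 01-001, 0110-1, 1-0000*, 1-0001*, 1-0010*, 10-011*, 10-111*, 100-00, 100-11*, 1000-0*, 1000-1*, 10000-*, 10001-*, 101-11*, 1011-1, 1100-0*, 11000-*
[col 2] --0001, -0000-, 1-00-0, 1-000-, 10--11, 1000--
Prime implicants: --0001, -0000-, -01101, 00-101, 000-01, 001010, 01-001, 0110-1, 1-00-0, 1-000-, 10--11, 100-00, 1000--, 1011-1, 111110
PI chart (minterm → PIs covering it):
  0 | -0000-  (sole → essential)
  1 | --0001,-0000-,000-01
  5 | 00-101,000-01
  10 | 001010  (sole → essential)
  13 | -01101,00-101
  17 | --0001,01-001
  25 | 01-001,0110-1
  32 | -0000-,1-00-0,1-000-,100-00,1000--
  33 | --0001,-0000-,1-000-,1000--
  34 | 1-00-0,1000--
  35 | 10--11,1000--
  36 | 100-00  (sole → essential)
  39 | 10--11  (sole → essential)
  43 | 10--11  (sole → essential)
  45 | -01101,1011-1
  47 | 10--11,1011-1
  48 | 1-00-0,1-000-
  49 | --0001,1-000-
  50 | 1-00-0  (sole → essential)
  62 | 111110  (sole → essential)
Essential prime implicants: -0000-, 001010, 1-00-0, 10--11, 100-00, 111110
Petrick residual → --0001, -01101, 00-101, 01-001
Minimum SOP uses 10 PIs: c'd'e'f + b'c'd'e' + b'cde'f + a'b'de'f + a'b'cd'ef' + a'bd'e'f + ac'd'f' + ab'ef + ab'c'e'f' + abcdef'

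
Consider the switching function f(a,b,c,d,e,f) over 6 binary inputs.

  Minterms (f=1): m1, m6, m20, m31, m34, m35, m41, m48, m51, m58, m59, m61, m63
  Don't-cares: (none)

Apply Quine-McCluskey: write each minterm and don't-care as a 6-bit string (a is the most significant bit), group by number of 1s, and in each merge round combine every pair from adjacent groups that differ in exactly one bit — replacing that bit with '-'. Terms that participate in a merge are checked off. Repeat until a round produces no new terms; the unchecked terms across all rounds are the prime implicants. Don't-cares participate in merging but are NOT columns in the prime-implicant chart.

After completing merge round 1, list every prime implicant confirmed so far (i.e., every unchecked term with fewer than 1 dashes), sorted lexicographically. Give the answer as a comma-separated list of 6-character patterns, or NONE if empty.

Round 0: 000001 000110 010100 011111✓ 100010✓ 100011✓ 101001 110000 110011✓ 111010✓ 111011✓ 111101✓ 111111✓
Round 1: -11111 1-0011 10001- 11-011 111-11 11101- 1111-1
PIs = {-11111, 000001, 000110, 010100, 1-0011, 10001-, 101001, 11-011, 110000, 111-11, 11101-, 1111-1}

000001, 000110, 010100, 101001, 110000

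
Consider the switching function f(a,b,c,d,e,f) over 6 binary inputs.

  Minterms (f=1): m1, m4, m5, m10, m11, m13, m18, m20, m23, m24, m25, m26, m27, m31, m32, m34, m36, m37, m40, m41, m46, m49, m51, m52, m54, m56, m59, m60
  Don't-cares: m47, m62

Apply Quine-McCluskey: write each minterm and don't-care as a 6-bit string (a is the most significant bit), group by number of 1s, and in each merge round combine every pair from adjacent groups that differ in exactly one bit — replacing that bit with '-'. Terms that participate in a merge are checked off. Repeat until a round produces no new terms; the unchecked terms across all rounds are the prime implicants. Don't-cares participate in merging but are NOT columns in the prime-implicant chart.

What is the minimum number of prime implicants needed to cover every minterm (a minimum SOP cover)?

[col 0] 000001*, 000100*, 000101*, 001010*, 001011*, 001101*, 010010*, 010100*, 010111*, 011000*, 011001*, 011010*, 011011*, 011111*, 100000*, 100010*, 100100*, 100101*, 101000*, 101001*, 101110*, 101111*, 110001*, 110011*, 110100*, 110110*, 111000*, 111011*, 111100*, 111110*
[col 1] -00100*, -00101*, -10100*, -11000, -11011, 0-0100*, 0-1010*, 0-1011*, 00-101, 000-01, 00010-*, 00101-*, 01-010, 01-111, 011-11, 0110-0*, 0110-1*, 01100-*, 01101-*, 1-0100*, 1-1000, 1-1110, 10-000, 100-00, 1000-0, 10010-*, 10100-, 10111-, 11-011, 11-100*, 11-110*, 1100-1, 1101-0*, 111-00, 1111-0*
[col 2] --0100, -0010-, 0-101-, 0110--, 11-1-0
Prime implicants: --0100, -0010-, -11000, -11011, 0-101-, 00-101, 000-01, 01-010, 01-111, 011-11, 0110--, 1-1000, 1-1110, 10-000, 100-00, 1000-0, 10100-, 10111-, 11-011, 11-1-0, 1100-1, 111-00
PI chart (minterm → PIs covering it):
  1 | 000-01  (sole → essential)
  4 | --0100,-0010-
  5 | -0010-,00-101,000-01
  10 | 0-101-  (sole → essential)
  11 | 0-101-  (sole → essential)
  13 | 00-101  (sole → essential)
  18 | 01-010  (sole → essential)
  20 | --0100  (sole → essential)
  23 | 01-111  (sole → essential)
  24 | -11000,0110--
  25 | 0110--  (sole → essential)
  26 | 0-101-,01-010,0110--
  27 | -11011,0-101-,011-11,0110--
  31 | 01-111,011-11
  32 | 10-000,100-00,1000-0
  34 | 1000-0  (sole → essential)
  36 | --0100,-0010-,100-00
  37 | -0010-  (sole → essential)
  40 | 1-1000,10-000,10100-
  41 | 10100-  (sole → essential)
  46 | 1-1110,10111-
  49 | 1100-1  (sole → essential)
  51 | 11-011,1100-1
  52 | --0100,11-1-0
  54 | 11-1-0  (sole → essential)
  56 | -11000,1-1000,111-00
  59 | -11011,11-011
  60 | 11-1-0,111-00
Essential prime implicants: --0100, -0010-, 0-101-, 00-101, 000-01, 01-010, 01-111, 0110--, 1000-0, 10100-, 11-1-0, 1100-1
Petrick residual → -11000, -11011, 1-1110
Minimum SOP uses 15 PIs: c'de'f' + b'c'de' + bcd'e'f' + bcd'ef + a'cd'e + a'b'de'f + a'b'c'e'f + a'bd'ef' + a'bdef + a'bcd' + acdef' + ab'c'd'f' + ab'cd'e' + abdf' + abc'd'f

15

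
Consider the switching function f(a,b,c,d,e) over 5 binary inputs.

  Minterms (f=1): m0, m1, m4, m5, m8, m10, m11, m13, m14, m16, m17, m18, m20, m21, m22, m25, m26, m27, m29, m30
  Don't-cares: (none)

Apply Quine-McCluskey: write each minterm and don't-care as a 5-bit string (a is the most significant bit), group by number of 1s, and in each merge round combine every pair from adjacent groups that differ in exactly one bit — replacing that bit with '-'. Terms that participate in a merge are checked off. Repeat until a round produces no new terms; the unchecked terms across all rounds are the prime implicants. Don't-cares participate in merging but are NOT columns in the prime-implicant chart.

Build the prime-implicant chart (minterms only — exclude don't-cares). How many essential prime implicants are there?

size-2^0 implicants → 00000(✓)  00001(✓)  00100(✓)  00101(✓)  01000(✓)  01010(✓)  01011(✓)  01101(✓)  01110(✓)  10000(✓)  10001(✓)  10010(✓)  10100(✓)  10101(✓)  10110(✓)  11001(✓)  11010(✓)  11011(✓)  11101(✓)  11110(✓)
size-2^1 implicants → -0000(✓)  -0001(✓)  -0100(✓)  -0101(✓)  -1010(✓)  -1011(✓)  -1101(✓)  -1110(✓)  0-000  0-101(✓)  00-00(✓)  00-01(✓)  0000-(✓)  0010-(✓)  01-10(✓)  010-0  0101-(✓)  1-001(✓)  1-010(✓)  1-101(✓)  1-110(✓)  10-00(✓)  10-01(✓)  10-10(✓)  100-0(✓)  1000-(✓)  101-0(✓)  1010-(✓)  11-01(✓)  11-10(✓)  110-1  1101-(✓)
size-2^2 implicants → --101  -0-00(✓)  -0-01(✓)  -000-(✓)  -010-(✓)  -1-10  -101-  00-0-(✓)  1--01  1--10  10--0  10-0-(✓)
size-2^3 implicants → -0-0-
Unchecked terms (primes): --101, -0-0-, -1-10, -101-, 0-000, 010-0, 1--01, 1--10, 10--0, 110-1
Minterm coverage:
  m0 ⊆ -0-0-,0-000
  m1 ⊆ -0-0- [E]
  m4 ⊆ -0-0- [E]
  m5 ⊆ --101,-0-0-
  m8 ⊆ 0-000,010-0
  m10 ⊆ -1-10,-101-,010-0
  m11 ⊆ -101- [E]
  m13 ⊆ --101 [E]
  m14 ⊆ -1-10 [E]
  m16 ⊆ -0-0-,10--0
  m17 ⊆ -0-0-,1--01
  m18 ⊆ 1--10,10--0
  m20 ⊆ -0-0-,10--0
  m21 ⊆ --101,-0-0-,1--01
  m22 ⊆ 1--10,10--0
  m25 ⊆ 1--01,110-1
  m26 ⊆ -1-10,-101-,1--10
  m27 ⊆ -101-,110-1
  m29 ⊆ --101,1--01
  m30 ⊆ -1-10,1--10
E = {--101, -0-0-, -1-10, -101-}

4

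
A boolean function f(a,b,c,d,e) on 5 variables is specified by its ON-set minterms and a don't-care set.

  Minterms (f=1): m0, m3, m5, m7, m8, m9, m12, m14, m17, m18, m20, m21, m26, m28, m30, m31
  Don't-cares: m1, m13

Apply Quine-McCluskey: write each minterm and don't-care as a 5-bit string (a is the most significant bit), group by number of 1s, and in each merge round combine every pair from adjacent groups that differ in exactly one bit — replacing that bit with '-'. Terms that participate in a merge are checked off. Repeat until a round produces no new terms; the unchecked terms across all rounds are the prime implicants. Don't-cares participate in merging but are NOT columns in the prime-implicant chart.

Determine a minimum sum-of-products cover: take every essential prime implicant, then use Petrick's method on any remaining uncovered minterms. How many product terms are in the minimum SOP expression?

[col 0] 00000*, 00001*, 00011*, 00101*, 00111*, 01000*, 01001*, 01100*, 01101*, 01110*, 10001*, 10010*, 10100*, 10101*, 11010*, 11100*, 11110*, 11111*
[col 1] -0001*, -0101*, -1100*, -1110*, 0-000*, 0-001*, 0-101*, 00-01*, 00-11*, 000-1*, 0000-*, 001-1*, 01-00*, 01-01*, 0100-*, 011-0*, 0110-*, 1-010, 1-100, 10-01*, 1010-, 11-10, 111-0*, 1111-
[col 2] -0-01, -11-0, 0--01, 0-00-, 00--1, 01-0-
Prime implicants: -0-01, -11-0, 0--01, 0-00-, 00--1, 01-0-, 1-010, 1-100, 1010-, 11-10, 1111-
PI chart (minterm → PIs covering it):
  0 | 0-00-  (sole → essential)
  3 | 00--1  (sole → essential)
  5 | -0-01,0--01,00--1
  7 | 00--1  (sole → essential)
  8 | 0-00-,01-0-
  9 | 0--01,0-00-,01-0-
  12 | -11-0,01-0-
  14 | -11-0  (sole → essential)
  17 | -0-01  (sole → essential)
  18 | 1-010  (sole → essential)
  20 | 1-100,1010-
  21 | -0-01,1010-
  26 | 1-010,11-10
  28 | -11-0,1-100
  30 | -11-0,11-10,1111-
  31 | 1111-  (sole → essential)
Essential prime implicants: -0-01, -11-0, 0-00-, 00--1, 1-010, 1111-
Petrick residual → 1-100
Minimum SOP uses 7 PIs: b'd'e + bce' + a'c'd' + a'b'e + ac'de' + acd'e' + abcd

7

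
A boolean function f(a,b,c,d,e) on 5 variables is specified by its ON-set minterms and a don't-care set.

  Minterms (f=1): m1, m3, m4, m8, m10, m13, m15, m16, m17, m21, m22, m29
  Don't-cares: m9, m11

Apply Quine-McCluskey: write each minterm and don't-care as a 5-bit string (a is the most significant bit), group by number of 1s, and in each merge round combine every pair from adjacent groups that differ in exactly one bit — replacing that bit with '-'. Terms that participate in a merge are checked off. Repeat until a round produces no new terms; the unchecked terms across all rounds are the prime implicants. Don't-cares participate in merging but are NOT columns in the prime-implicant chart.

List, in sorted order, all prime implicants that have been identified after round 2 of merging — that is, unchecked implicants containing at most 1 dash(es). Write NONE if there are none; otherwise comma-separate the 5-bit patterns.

Round 0: 00001✓ 00011✓ 00100 01000✓ 01001✓ 01010✓ 01011✓ 01101✓ 01111✓ 10000✓ 10001✓ 10101✓ 10110 11101✓
Round 1: -0001 -1101 0-001✓ 0-011✓ 000-1✓ 01-01✓ 01-11✓ 010-0✓ 010-1✓ 0100-✓ 0101-✓ 011-1✓ 1-101 10-01 1000-
Round 2: 0-0-1 01--1 010--
PIs = {-0001, -1101, 0-0-1, 00100, 01--1, 010--, 1-101, 10-01, 1000-, 10110}

-0001, -1101, 00100, 1-101, 10-01, 1000-, 10110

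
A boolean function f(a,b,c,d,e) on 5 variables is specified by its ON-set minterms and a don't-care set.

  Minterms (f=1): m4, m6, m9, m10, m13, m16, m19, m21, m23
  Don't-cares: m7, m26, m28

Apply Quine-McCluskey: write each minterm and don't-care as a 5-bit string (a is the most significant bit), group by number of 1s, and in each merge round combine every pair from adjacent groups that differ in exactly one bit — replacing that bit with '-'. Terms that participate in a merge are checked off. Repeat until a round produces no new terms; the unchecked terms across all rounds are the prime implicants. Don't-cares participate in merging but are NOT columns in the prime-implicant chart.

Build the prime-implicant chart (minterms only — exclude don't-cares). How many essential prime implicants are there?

Round 0: 00100✓ 00110✓ 00111✓ 01001✓ 01010✓ 01101✓ 10000 10011✓ 10101✓ 10111✓ 11010✓ 11100
Round 1: -0111 -1010 001-0 0011- 01-01 10-11 101-1
PIs = {-0111, -1010, 001-0, 0011-, 01-01, 10-11, 10000, 101-1, 11100}
Coverage chart:
  m4: 001-0 ←essential
  m6: 001-0,0011-
  m9: 01-01 ←essential
  m10: -1010 ←essential
  m13: 01-01 ←essential
  m16: 10000 ←essential
  m19: 10-11 ←essential
  m21: 101-1 ←essential
  m23: -0111,10-11,101-1
Essential: -1010, 001-0, 01-01, 10-11, 10000, 101-1

6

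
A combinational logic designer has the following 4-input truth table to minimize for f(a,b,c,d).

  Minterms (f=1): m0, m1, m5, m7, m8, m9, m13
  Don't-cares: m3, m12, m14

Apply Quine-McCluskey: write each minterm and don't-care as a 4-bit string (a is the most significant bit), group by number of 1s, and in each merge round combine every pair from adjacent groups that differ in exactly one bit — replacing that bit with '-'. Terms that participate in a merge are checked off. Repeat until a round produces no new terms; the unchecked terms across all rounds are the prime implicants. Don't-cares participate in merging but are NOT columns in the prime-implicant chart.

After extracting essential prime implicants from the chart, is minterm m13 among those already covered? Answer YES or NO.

size-2^0 implicants → 0000(✓)  0001(✓)  0011(✓)  0101(✓)  0111(✓)  1000(✓)  1001(✓)  1100(✓)  1101(✓)  1110(✓)
size-2^1 implicants → -000(✓)  -001(✓)  -101(✓)  0-01(✓)  0-11(✓)  00-1(✓)  000-(✓)  01-1(✓)  1-00(✓)  1-01(✓)  100-(✓)  11-0  110-(✓)
size-2^2 implicants → --01  -00-  0--1  1-0-
Unchecked terms (primes): --01, -00-, 0--1, 1-0-, 11-0
Minterm coverage:
  m0 ⊆ -00- [E]
  m1 ⊆ --01,-00-,0--1
  m5 ⊆ --01,0--1
  m7 ⊆ 0--1 [E]
  m8 ⊆ -00-,1-0-
  m9 ⊆ --01,-00-,1-0-
  m13 ⊆ --01,1-0-
E = {-00-, 0--1}

NO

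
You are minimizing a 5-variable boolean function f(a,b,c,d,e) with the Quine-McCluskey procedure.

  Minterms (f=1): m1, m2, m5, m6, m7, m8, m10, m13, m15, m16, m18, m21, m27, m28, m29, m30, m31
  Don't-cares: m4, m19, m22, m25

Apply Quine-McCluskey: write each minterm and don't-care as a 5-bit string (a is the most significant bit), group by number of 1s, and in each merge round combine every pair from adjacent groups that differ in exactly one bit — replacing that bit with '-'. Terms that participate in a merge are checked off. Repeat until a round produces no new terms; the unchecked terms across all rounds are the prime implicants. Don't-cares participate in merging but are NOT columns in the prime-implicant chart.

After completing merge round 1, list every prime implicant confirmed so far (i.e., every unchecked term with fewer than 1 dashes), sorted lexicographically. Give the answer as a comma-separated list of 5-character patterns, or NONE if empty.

size-2^0 implicants → 00001(✓)  00010(✓)  00100(✓)  00101(✓)  00110(✓)  00111(✓)  01000(✓)  01010(✓)  01101(✓)  01111(✓)  10000(✓)  10010(✓)  10011(✓)  10101(✓)  10110(✓)  11001(✓)  11011(✓)  11100(✓)  11101(✓)  11110(✓)  11111(✓)
size-2^1 implicants → -0010(✓)  -0101(✓)  -0110(✓)  -1101(✓)  -1111(✓)  0-010  0-101(✓)  0-111(✓)  00-01  00-10(✓)  001-0(✓)  001-1(✓)  0010-(✓)  0011-(✓)  010-0  011-1(✓)  1-011  1-101(✓)  1-110  10-10(✓)  100-0  1001-  11-01(✓)  11-11(✓)  110-1(✓)  111-0(✓)  111-1(✓)  1110-(✓)  1111-(✓)
size-2^2 implicants → --101  -0-10  -11-1  0-1-1  001--  11--1  111--
Unchecked terms (primes): --101, -0-10, -11-1, 0-010, 0-1-1, 00-01, 001--, 010-0, 1-011, 1-110, 100-0, 1001-, 11--1, 111--

NONE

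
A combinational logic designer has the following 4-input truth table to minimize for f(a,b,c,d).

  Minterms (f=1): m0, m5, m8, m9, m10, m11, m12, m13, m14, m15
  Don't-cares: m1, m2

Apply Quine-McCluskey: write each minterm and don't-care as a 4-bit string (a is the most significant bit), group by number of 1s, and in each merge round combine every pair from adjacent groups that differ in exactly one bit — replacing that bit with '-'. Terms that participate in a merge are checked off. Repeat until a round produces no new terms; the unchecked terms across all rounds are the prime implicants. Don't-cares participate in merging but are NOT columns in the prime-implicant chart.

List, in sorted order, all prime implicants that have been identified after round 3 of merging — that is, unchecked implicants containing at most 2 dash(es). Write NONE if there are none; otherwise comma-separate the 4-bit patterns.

[col 0] 0000*, 0001*, 0010*, 0101*, 1000*, 1001*, 1010*, 1011*, 1100*, 1101*, 1110*, 1111*
[col 1] -000*, -001*, -010*, -101*, 0-01*, 00-0*, 000-*, 1-00*, 1-01*, 1-10*, 1-11*, 10-0*, 10-1*, 100-*, 101-*, 11-0*, 11-1*, 110-*, 111-*
[col 2] --01, -0-0, -00-, 1--0*, 1--1*, 1-0-*, 1-1-*, 10--*, 11--*
[col 3] 1---
Prime implicants: --01, -0-0, -00-, 1---

--01, -0-0, -00-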